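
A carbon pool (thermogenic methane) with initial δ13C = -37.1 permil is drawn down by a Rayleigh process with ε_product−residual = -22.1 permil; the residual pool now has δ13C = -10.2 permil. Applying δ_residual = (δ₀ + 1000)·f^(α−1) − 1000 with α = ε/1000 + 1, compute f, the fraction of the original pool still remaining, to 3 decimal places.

0.287

α − 1 = ε/1000 = -0.0221
(δ_res + 1000)/(δ₀ + 1000) = (-10.2 + 1000)/(-37.1 + 1000) = 989.8/962.9 = 1.027936
f = 1.027936^(1/-0.0221) = exp(ln(1.027936)/-0.0221) = exp(0.02755/-0.0221)
f = exp(-1.2468) = 0.2874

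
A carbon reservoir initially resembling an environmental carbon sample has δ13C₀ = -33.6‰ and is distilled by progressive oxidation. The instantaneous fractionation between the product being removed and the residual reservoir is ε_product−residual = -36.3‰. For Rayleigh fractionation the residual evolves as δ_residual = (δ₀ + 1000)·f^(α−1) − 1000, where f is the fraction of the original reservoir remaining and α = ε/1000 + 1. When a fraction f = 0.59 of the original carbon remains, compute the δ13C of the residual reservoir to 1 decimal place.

Rayleigh residual: δ_res = (δ₀ + 1000)·f^(α−1) − 1000
α = ε/1000 + 1 = 0.96370, so α − 1 = -0.03630
f^(α−1) = 0.59^(-0.03630) = 1.019338
δ_res = (-33.6 + 1000) × 1.019338 − 1000 = 985.088 − 1000 = -14.91‰

-14.9‰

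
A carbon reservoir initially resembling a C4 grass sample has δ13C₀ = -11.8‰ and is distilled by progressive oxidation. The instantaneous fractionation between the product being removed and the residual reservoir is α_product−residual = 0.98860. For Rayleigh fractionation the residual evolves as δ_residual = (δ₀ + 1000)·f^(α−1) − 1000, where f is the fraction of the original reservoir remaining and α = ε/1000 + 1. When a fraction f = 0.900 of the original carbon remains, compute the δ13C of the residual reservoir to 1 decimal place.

-10.6‰

Rayleigh residual: δ_res = (δ₀ + 1000)·f^(α−1) − 1000
α − 1 = -0.01140
f^(α−1) = 0.900^(-0.01140) = 1.001202
δ_res = (-11.8 + 1000) × 1.001202 − 1000 = 989.388 − 1000 = -10.61‰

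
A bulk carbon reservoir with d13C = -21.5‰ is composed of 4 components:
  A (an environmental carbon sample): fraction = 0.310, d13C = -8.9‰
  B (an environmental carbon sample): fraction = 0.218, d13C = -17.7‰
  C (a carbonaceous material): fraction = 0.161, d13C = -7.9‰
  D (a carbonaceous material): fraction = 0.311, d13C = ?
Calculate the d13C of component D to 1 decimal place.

-43.8‰

Isotope mass balance: δ_bulk = Σ fᵢ·δᵢ.
-21.5 = 0.310×(-8.9) + 0.218×(-17.7) + 0.161×(-7.9) + 0.311×δ_D
0.311·δ_D = -21.5 − (-7.889) = -13.611
δ_D = -13.611 / 0.311 = -43.76‰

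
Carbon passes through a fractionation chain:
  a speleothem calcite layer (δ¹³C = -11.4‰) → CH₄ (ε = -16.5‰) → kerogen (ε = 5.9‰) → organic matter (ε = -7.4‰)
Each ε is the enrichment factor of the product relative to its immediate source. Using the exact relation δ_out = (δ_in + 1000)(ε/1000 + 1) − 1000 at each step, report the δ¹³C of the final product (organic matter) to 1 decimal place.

-29.2‰

step 1: δ = (-11.40 + 1000)·(-16.5/1000 + 1) − 1000 = -27.71‰
step 2: δ = (-27.71 + 1000)·(5.9/1000 + 1) − 1000 = -21.98‰
step 3: δ = (-21.98 + 1000)·(-7.4/1000 + 1) − 1000 = -29.21‰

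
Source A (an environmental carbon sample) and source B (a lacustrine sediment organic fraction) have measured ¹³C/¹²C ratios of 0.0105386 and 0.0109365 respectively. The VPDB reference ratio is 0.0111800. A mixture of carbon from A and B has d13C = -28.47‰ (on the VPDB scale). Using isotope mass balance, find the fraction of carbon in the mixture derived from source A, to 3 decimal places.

δ_A = (0.0105386/0.0111800 − 1)×1000 = (0.942630 − 1)×1000 = -57.370‰
δ_B = (0.0109365/0.0111800 − 1)×1000 = (0.978220 − 1)×1000 = -21.780‰
f_A = (δ_mix − δ_B)/(δ_A − δ_B) = (-28.47 − (-21.780))/(-57.370 − (-21.780))
f_A = -6.690 / -35.590 = 0.1880

0.188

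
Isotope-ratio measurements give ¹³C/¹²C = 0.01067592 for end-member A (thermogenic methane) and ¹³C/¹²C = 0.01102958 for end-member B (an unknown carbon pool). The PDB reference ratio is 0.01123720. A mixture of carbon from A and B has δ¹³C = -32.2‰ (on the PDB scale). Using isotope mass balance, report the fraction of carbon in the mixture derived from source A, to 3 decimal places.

0.436

δ_A = (0.01067592/0.01123720 − 1)×1000 = (0.950052 − 1)×1000 = -49.948‰
δ_B = (0.01102958/0.01123720 − 1)×1000 = (0.981524 − 1)×1000 = -18.476‰
f_A = (δ_mix − δ_B)/(δ_A − δ_B) = (-32.2 − (-18.476))/(-49.948 − (-18.476))
f_A = -13.724 / -31.472 = 0.4361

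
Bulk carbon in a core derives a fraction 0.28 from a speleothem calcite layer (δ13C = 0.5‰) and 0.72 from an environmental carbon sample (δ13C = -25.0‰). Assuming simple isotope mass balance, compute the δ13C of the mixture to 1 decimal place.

δ_mix = f_A·δ_A + f_B·δ_B
δ_mix = 0.28 × (0.5) + 0.72 × (-25.0)
δ_mix = 0.14 + -18.00 = -17.86‰

-17.9‰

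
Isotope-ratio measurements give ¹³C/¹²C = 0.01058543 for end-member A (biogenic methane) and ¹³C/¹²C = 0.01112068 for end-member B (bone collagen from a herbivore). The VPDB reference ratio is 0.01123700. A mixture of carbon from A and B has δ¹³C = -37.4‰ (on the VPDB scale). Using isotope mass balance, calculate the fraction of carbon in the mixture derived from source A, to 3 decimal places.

0.568

δ_A = (0.01058543/0.01123700 − 1)×1000 = (0.942016 − 1)×1000 = -57.984‰
δ_B = (0.01112068/0.01123700 − 1)×1000 = (0.989648 − 1)×1000 = -10.352‰
f_A = (δ_mix − δ_B)/(δ_A − δ_B) = (-37.4 − (-10.352))/(-57.984 − (-10.352))
f_A = -27.048 / -47.633 = 0.5679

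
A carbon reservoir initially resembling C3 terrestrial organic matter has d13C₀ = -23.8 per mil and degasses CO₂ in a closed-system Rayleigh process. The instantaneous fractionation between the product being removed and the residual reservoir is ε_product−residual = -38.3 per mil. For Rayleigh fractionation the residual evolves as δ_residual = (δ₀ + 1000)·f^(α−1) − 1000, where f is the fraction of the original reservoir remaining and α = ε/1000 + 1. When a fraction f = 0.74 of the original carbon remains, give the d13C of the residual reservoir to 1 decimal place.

Rayleigh residual: δ_res = (δ₀ + 1000)·f^(α−1) − 1000
α = ε/1000 + 1 = 0.96170, so α − 1 = -0.03830
f^(α−1) = 0.74^(-0.03830) = 1.011599
δ_res = (-23.8 + 1000) × 1.011599 − 1000 = 987.523 − 1000 = -12.48 per mil

-12.5 per mil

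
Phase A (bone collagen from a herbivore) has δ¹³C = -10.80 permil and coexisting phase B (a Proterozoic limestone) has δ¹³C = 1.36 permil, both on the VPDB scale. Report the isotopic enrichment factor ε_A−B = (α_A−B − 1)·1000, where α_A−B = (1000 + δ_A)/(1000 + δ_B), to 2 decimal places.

-12.14 permil

α_A−B = (1000 + -10.80) / (1000 + 1.36) = 989.20 / 1001.36 = 0.987857
ε_A−B = (0.987857 − 1) × 1000 = -12.143 permil
(The approximation ε ≈ δ_A − δ_B would give -12.16 permil.)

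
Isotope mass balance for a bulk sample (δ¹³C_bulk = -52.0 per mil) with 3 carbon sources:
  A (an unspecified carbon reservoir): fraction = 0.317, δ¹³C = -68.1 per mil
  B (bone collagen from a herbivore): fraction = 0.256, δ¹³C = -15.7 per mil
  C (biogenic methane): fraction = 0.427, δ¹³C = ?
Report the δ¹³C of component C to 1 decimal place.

Isotope mass balance: δ_bulk = Σ fᵢ·δᵢ.
-52.0 = 0.317×(-68.1) + 0.256×(-15.7) + 0.427×δ_C
0.427·δ_C = -52.0 − (-25.607) = -26.393
δ_C = -26.393 / 0.427 = -61.81 per mil

-61.8 per mil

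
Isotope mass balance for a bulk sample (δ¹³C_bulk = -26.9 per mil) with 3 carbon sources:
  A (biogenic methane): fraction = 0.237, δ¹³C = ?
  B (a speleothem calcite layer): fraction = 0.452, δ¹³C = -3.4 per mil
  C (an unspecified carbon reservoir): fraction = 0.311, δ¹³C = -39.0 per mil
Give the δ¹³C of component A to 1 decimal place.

Isotope mass balance: δ_bulk = Σ fᵢ·δᵢ.
-26.9 = 0.237×δ_A + 0.452×(-3.4) + 0.311×(-39.0)
0.237·δ_A = -26.9 − (-13.666) = -13.234
δ_A = -13.234 / 0.237 = -55.84 per mil

-55.8 per mil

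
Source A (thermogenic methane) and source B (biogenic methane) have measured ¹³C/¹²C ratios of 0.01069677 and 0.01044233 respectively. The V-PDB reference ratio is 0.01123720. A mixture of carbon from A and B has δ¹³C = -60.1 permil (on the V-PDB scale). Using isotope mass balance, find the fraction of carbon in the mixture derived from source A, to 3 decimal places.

δ_A = (0.01069677/0.01123720 − 1)×1000 = (0.951907 − 1)×1000 = -48.093 permil
δ_B = (0.01044233/0.01123720 − 1)×1000 = (0.929264 − 1)×1000 = -70.736 permil
f_A = (δ_mix − δ_B)/(δ_A − δ_B) = (-60.1 − (-70.736))/(-48.093 − (-70.736))
f_A = 10.636 / 22.643 = 0.4697

0.470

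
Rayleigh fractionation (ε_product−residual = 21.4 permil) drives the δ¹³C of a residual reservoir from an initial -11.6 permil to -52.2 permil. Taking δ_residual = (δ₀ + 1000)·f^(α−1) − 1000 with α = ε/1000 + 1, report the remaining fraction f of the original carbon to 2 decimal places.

0.14

α − 1 = ε/1000 = 0.0214
(δ_res + 1000)/(δ₀ + 1000) = (-52.2 + 1000)/(-11.6 + 1000) = 947.8/988.4 = 0.958924
f = 0.958924^(1/0.0214) = exp(ln(0.958924)/0.0214) = exp(-0.04194/0.0214)
f = exp(-1.9600) = 0.1409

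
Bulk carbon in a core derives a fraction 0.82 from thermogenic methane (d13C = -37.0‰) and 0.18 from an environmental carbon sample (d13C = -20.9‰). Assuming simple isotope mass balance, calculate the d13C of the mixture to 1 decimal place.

δ_mix = f_A·δ_A + f_B·δ_B
δ_mix = 0.82 × (-37.0) + 0.18 × (-20.9)
δ_mix = -30.34 + -3.76 = -34.10‰

-34.1‰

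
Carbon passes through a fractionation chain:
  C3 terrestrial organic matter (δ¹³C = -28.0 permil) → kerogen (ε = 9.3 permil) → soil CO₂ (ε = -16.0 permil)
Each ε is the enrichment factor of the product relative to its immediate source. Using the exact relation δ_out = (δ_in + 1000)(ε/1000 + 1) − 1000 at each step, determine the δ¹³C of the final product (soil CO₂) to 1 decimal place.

step 1: δ = (-28.00 + 1000)·(9.3/1000 + 1) − 1000 = -18.96 permil
step 2: δ = (-18.96 + 1000)·(-16.0/1000 + 1) − 1000 = -34.66 permil

-34.7 permil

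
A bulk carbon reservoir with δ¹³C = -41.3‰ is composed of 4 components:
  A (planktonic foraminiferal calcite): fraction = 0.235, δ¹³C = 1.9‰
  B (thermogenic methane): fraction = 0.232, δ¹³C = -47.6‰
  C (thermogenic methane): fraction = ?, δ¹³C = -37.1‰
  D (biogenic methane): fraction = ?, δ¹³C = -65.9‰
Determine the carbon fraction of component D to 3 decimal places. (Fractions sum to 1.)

Let f_D and f_C be the unknown fractions; fractions sum to 1 so f_D + f_C = 0.533.
Mass balance: Σ fᵢ·δᵢ = δ_bulk ⇒ f_D·(-65.9) + f_C·(-37.1) = -41.3 − (-10.597) = -30.703
Substitute f_C = 0.533 − f_D:
f_D·(-65.9 − -37.1) = -30.703 − 0.533×(-37.1) = -10.929
f_D = -10.929 / -28.8 = 0.3795

0.379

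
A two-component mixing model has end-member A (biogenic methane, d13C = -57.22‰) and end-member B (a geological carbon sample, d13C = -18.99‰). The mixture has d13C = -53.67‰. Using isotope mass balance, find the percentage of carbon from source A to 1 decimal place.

90.7%

δ_mix = f_A·δ_A + (1 − f_A)·δ_B  ⇒  f_A = (δ_mix − δ_B)/(δ_A − δ_B)
f_A = (-53.67 − (-18.99)) / (-57.22 − (-18.99))
f_A = -34.68 / -38.23 = 0.9071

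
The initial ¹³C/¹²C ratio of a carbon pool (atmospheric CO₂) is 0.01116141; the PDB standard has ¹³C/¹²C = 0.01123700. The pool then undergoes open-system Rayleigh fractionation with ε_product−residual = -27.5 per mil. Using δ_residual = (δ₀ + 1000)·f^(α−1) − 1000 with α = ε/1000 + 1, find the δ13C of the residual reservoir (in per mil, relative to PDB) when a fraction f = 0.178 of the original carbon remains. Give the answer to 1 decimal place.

41.6 per mil

δ₀ = (0.01116141/0.01123700 − 1)×1000 = (0.993273 − 1)×1000 = -6.727 per mil
α − 1 = ε/1000 = -0.0275
f^(α−1) = 0.178^(-0.0275) = 1.048609
δ_res = (-6.727 + 1000) × 1.048609 − 1000 = 1041.555 − 1000 = 41.55 per mil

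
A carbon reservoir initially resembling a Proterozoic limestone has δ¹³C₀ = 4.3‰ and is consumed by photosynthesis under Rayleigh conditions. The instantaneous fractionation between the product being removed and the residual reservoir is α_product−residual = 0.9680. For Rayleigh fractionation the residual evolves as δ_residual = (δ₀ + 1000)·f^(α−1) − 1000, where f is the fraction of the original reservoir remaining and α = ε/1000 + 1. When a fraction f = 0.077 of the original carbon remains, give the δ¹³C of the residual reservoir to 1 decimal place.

90.2‰

Rayleigh residual: δ_res = (δ₀ + 1000)·f^(α−1) − 1000
α − 1 = -0.03200
f^(α−1) = 0.077^(-0.03200) = 1.085506
δ_res = (4.3 + 1000) × 1.085506 − 1000 = 1090.174 − 1000 = 90.17‰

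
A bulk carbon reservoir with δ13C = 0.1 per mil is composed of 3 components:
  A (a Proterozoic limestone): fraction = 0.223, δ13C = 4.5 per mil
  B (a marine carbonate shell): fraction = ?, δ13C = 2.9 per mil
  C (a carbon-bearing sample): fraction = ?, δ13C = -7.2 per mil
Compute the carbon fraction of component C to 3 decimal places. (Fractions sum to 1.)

0.313

Let f_C and f_B be the unknown fractions; fractions sum to 1 so f_C + f_B = 0.777.
Mass balance: Σ fᵢ·δᵢ = δ_bulk ⇒ f_C·(-7.2) + f_B·(2.9) = 0.1 − (1.004) = -0.904
Substitute f_B = 0.777 − f_C:
f_C·(-7.2 − 2.9) = -0.904 − 0.777×(2.9) = -3.157
f_C = -3.157 / -10.1 = 0.3126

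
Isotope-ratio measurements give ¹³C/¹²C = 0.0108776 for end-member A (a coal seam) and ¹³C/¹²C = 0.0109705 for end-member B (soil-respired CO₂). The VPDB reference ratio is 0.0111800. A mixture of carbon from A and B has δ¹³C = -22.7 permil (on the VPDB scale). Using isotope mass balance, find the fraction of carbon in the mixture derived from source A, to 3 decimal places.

δ_A = (0.0108776/0.0111800 − 1)×1000 = (0.972952 − 1)×1000 = -27.048 permil
δ_B = (0.0109705/0.0111800 − 1)×1000 = (0.981261 − 1)×1000 = -18.739 permil
f_A = (δ_mix − δ_B)/(δ_A − δ_B) = (-22.7 − (-18.739))/(-27.048 − (-18.739))
f_A = -3.961 / -8.309 = 0.4767

0.477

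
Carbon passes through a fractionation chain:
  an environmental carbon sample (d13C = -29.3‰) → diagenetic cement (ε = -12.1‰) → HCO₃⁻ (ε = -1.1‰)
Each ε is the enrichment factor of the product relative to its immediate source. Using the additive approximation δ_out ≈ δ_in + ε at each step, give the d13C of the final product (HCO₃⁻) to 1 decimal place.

-42.5‰

step 1: δ ≈ -29.3 + (-12.1) = -41.4‰
step 2: δ ≈ -41.4 + (-1.1) = -42.5‰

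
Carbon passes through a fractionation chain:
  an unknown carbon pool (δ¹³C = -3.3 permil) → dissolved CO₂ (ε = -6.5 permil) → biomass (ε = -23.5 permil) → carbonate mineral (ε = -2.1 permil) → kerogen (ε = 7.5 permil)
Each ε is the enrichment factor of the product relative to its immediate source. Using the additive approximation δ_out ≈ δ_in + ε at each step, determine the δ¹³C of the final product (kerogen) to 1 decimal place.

-27.9 permil

step 1: δ ≈ -3.3 + (-6.5) = -9.8 permil
step 2: δ ≈ -9.8 + (-23.5) = -33.3 permil
step 3: δ ≈ -33.3 + (-2.1) = -35.4 permil
step 4: δ ≈ -35.4 + (7.5) = -27.9 permil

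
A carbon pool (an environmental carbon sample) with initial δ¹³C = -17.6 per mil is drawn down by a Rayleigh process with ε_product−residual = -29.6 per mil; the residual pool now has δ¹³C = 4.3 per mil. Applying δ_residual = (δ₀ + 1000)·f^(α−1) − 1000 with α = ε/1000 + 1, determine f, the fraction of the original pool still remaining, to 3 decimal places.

α − 1 = ε/1000 = -0.0296
(δ_res + 1000)/(δ₀ + 1000) = (4.3 + 1000)/(-17.6 + 1000) = 1004.3/982.4 = 1.022292
f = 1.022292^(1/-0.0296) = exp(ln(1.022292)/-0.0296) = exp(0.02205/-0.0296)
f = exp(-0.7448) = 0.4748

0.475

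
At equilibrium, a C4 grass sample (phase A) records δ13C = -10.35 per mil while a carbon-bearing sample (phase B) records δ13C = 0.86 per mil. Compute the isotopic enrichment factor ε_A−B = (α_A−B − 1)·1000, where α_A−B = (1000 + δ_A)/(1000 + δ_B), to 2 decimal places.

-11.20 per mil

α_A−B = (1000 + -10.35) / (1000 + 0.86) = 989.65 / 1000.86 = 0.988800
ε_A−B = (0.988800 − 1) × 1000 = -11.200 per mil
(The approximation ε ≈ δ_A − δ_B would give -11.21 per mil.)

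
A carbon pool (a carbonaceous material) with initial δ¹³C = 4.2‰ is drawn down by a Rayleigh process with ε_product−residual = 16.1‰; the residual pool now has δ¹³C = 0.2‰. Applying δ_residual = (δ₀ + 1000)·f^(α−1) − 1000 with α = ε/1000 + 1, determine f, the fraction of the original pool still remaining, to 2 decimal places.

0.78

α − 1 = ε/1000 = 0.0161
(δ_res + 1000)/(δ₀ + 1000) = (0.2 + 1000)/(4.2 + 1000) = 1000.2/1004.2 = 0.996017
f = 0.996017^(1/0.0161) = exp(ln(0.996017)/0.0161) = exp(-0.00399/0.0161)
f = exp(-0.2479) = 0.7804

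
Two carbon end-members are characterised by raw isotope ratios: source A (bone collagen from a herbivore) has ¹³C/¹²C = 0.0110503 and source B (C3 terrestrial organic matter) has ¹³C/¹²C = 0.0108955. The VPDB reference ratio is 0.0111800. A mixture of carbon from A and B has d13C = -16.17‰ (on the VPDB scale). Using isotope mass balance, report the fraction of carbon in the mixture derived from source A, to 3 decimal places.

0.670

δ_A = (0.0110503/0.0111800 − 1)×1000 = (0.988399 − 1)×1000 = -11.601‰
δ_B = (0.0108955/0.0111800 − 1)×1000 = (0.974553 − 1)×1000 = -25.447‰
f_A = (δ_mix − δ_B)/(δ_A − δ_B) = (-16.17 − (-25.447))/(-11.601 − (-25.447))
f_A = 9.277 / 13.846 = 0.6700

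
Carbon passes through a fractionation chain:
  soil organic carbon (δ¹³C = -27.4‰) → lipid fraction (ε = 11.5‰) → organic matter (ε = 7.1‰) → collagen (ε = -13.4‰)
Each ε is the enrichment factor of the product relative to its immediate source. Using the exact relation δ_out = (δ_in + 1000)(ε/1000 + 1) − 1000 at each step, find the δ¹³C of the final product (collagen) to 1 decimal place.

step 1: δ = (-27.40 + 1000)·(11.5/1000 + 1) − 1000 = -16.22‰
step 2: δ = (-16.22 + 1000)·(7.1/1000 + 1) − 1000 = -9.23‰
step 3: δ = (-9.23 + 1000)·(-13.4/1000 + 1) − 1000 = -22.51‰

-22.5‰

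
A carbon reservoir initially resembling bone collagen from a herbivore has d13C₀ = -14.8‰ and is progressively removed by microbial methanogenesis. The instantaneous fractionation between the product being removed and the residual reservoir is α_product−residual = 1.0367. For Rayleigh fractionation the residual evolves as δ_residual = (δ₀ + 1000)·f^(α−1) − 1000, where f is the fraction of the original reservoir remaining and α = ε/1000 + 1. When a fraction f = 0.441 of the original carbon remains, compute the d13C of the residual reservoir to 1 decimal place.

Rayleigh residual: δ_res = (δ₀ + 1000)·f^(α−1) − 1000
α − 1 = 0.03670
f^(α−1) = 0.441^(0.03670) = 0.970400
δ_res = (-14.8 + 1000) × 0.970400 − 1000 = 956.038 − 1000 = -43.96‰

-44.0‰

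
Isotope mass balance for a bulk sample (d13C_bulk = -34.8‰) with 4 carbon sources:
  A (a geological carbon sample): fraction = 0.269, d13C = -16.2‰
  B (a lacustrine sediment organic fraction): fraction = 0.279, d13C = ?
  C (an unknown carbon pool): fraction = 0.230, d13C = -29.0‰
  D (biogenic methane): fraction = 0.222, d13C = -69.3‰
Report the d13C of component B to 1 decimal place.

-30.1‰

Isotope mass balance: δ_bulk = Σ fᵢ·δᵢ.
-34.8 = 0.269×(-16.2) + 0.279×δ_B + 0.230×(-29.0) + 0.222×(-69.3)
0.279·δ_B = -34.8 − (-26.412) = -8.388
δ_B = -8.388 / 0.279 = -30.06‰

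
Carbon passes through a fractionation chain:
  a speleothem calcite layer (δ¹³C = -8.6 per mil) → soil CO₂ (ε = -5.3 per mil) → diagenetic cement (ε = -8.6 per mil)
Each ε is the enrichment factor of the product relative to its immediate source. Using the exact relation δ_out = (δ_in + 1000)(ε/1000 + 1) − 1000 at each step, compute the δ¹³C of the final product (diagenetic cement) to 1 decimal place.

-22.3 per mil

step 1: δ = (-8.60 + 1000)·(-5.3/1000 + 1) − 1000 = -13.85 per mil
step 2: δ = (-13.85 + 1000)·(-8.6/1000 + 1) − 1000 = -22.34 per mil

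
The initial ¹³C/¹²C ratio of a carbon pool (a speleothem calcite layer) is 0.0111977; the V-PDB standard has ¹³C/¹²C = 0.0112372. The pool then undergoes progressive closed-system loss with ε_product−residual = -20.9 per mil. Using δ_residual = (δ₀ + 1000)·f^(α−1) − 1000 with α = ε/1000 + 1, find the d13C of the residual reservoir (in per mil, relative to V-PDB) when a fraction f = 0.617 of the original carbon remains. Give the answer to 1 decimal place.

6.6 per mil

δ₀ = (0.0111977/0.0112372 − 1)×1000 = (0.996485 − 1)×1000 = -3.515 per mil
α − 1 = ε/1000 = -0.0209
f^(α−1) = 0.617^(-0.0209) = 1.010143
δ_res = (-3.515 + 1000) × 1.010143 − 1000 = 1006.593 − 1000 = 6.59 per mil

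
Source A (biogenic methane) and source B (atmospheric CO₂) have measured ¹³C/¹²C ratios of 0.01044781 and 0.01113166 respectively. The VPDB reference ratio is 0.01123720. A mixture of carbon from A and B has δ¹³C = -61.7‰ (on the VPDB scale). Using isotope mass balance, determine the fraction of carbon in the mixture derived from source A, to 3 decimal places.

δ_A = (0.01044781/0.01123720 − 1)×1000 = (0.929752 − 1)×1000 = -70.248‰
δ_B = (0.01113166/0.01123720 − 1)×1000 = (0.990608 − 1)×1000 = -9.392‰
f_A = (δ_mix − δ_B)/(δ_A − δ_B) = (-61.7 − (-9.392))/(-70.248 − (-9.392))
f_A = -52.308 / -60.856 = 0.8595

0.860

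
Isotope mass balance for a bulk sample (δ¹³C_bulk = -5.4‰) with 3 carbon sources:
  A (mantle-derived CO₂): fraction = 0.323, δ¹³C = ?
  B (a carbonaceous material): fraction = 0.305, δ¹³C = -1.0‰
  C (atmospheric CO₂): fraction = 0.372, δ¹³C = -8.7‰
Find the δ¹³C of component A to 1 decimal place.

Isotope mass balance: δ_bulk = Σ fᵢ·δᵢ.
-5.4 = 0.323×δ_A + 0.305×(-1.0) + 0.372×(-8.7)
0.323·δ_A = -5.4 − (-3.541) = -1.859
δ_A = -1.859 / 0.323 = -5.75‰

-5.8‰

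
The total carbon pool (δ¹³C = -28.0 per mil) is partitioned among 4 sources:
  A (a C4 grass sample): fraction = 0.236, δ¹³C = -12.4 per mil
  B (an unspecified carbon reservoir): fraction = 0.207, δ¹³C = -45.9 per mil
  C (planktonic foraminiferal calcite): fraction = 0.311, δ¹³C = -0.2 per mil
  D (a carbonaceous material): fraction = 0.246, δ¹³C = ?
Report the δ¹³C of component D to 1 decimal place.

-63.0 per mil

Isotope mass balance: δ_bulk = Σ fᵢ·δᵢ.
-28.0 = 0.236×(-12.4) + 0.207×(-45.9) + 0.311×(-0.2) + 0.246×δ_D
0.246·δ_D = -28.0 − (-12.490) = -15.510
δ_D = -15.510 / 0.246 = -63.05 per mil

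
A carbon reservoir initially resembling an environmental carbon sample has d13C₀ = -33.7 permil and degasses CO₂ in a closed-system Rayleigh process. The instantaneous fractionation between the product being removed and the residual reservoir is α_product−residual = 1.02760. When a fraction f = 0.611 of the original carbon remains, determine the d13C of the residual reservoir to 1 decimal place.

-46.8 permil

Rayleigh residual: δ_res = (δ₀ + 1000)·f^(α−1) − 1000
α − 1 = 0.02760
f^(α−1) = 0.611^(0.02760) = 0.986495
δ_res = (-33.7 + 1000) × 0.986495 − 1000 = 953.250 − 1000 = -46.75 permil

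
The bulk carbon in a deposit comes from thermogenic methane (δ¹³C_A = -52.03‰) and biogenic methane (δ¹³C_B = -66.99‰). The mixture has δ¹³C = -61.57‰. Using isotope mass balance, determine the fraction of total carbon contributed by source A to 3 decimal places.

0.362

δ_mix = f_A·δ_A + (1 − f_A)·δ_B  ⇒  f_A = (δ_mix − δ_B)/(δ_A − δ_B)
f_A = (-61.57 − (-66.99)) / (-52.03 − (-66.99))
f_A = 5.42 / 14.96 = 0.3623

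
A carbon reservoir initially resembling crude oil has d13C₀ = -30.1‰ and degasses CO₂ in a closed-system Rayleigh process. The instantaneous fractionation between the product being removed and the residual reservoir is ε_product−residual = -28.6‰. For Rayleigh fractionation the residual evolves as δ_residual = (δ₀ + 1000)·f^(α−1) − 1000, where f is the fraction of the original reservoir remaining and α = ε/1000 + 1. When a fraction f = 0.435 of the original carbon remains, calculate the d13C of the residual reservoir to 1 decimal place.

Rayleigh residual: δ_res = (δ₀ + 1000)·f^(α−1) − 1000
α = ε/1000 + 1 = 0.97140, so α − 1 = -0.02860
f^(α−1) = 0.435^(-0.02860) = 1.024093
δ_res = (-30.1 + 1000) × 1.024093 − 1000 = 993.267 − 1000 = -6.73‰

-6.7‰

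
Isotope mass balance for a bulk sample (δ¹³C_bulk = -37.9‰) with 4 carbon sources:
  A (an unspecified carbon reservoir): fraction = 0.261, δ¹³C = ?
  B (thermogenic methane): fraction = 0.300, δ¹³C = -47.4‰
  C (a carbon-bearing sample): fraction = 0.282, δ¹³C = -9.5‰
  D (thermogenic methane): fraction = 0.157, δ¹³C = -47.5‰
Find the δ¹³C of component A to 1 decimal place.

Isotope mass balance: δ_bulk = Σ fᵢ·δᵢ.
-37.9 = 0.261×δ_A + 0.300×(-47.4) + 0.282×(-9.5) + 0.157×(-47.5)
0.261·δ_A = -37.9 − (-24.357) = -13.543
δ_A = -13.543 / 0.261 = -51.89‰

-51.9‰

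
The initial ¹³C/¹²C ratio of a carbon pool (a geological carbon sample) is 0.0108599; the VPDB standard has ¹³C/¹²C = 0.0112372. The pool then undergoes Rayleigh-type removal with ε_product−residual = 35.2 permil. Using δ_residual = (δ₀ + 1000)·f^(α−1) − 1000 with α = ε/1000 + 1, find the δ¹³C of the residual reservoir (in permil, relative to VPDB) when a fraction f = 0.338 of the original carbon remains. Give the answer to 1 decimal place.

δ₀ = (0.0108599/0.0112372 − 1)×1000 = (0.966424 − 1)×1000 = -33.576 permil
α − 1 = ε/1000 = 0.0352
f^(α−1) = 0.338^(0.0352) = 0.962538
δ_res = (-33.576 + 1000) × 0.962538 − 1000 = 930.220 − 1000 = -69.78 permil

-69.8 permil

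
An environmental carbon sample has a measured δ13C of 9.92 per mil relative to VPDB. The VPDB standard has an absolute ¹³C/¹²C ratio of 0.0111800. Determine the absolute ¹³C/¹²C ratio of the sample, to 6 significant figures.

0.0112909

R_sample = R_standard × (δ13C/1000 + 1)
R_sample = 0.0111800 × (9.92/1000 + 1) = 0.0111800 × 1.009920
R_sample = 0.0112909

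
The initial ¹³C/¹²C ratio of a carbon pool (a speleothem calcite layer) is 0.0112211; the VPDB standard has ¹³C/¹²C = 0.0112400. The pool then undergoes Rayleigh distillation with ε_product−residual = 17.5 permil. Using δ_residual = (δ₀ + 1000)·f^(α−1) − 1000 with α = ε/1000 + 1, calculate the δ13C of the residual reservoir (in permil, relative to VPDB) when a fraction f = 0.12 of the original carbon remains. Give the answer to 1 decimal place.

δ₀ = (0.0112211/0.0112400 − 1)×1000 = (0.998319 − 1)×1000 = -1.681 permil
α − 1 = ε/1000 = 0.0175
f^(α−1) = 0.12^(0.0175) = 0.963575
δ_res = (-1.681 + 1000) × 0.963575 − 1000 = 961.955 − 1000 = -38.04 permil

-38.0 permil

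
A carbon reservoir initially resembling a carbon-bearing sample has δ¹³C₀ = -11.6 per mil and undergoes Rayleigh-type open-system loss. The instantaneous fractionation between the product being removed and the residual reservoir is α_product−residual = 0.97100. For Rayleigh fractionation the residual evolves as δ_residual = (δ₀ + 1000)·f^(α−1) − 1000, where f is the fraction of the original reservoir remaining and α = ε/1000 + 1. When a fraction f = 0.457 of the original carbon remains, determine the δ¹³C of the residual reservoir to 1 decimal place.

11.1 per mil

Rayleigh residual: δ_res = (δ₀ + 1000)·f^(α−1) − 1000
α − 1 = -0.02900
f^(α−1) = 0.457^(-0.02900) = 1.022969
δ_res = (-11.6 + 1000) × 1.022969 − 1000 = 1011.102 − 1000 = 11.10 per mil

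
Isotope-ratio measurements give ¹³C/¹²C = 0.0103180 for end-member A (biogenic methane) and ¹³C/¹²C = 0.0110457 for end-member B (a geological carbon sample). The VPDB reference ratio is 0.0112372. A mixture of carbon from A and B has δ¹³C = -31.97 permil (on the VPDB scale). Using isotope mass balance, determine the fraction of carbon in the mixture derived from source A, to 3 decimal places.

δ_A = (0.0103180/0.0112372 − 1)×1000 = (0.918200 − 1)×1000 = -81.800 permil
δ_B = (0.0110457/0.0112372 − 1)×1000 = (0.982958 − 1)×1000 = -17.042 permil
f_A = (δ_mix − δ_B)/(δ_A − δ_B) = (-31.97 − (-17.042))/(-81.800 − (-17.042))
f_A = -14.928 / -64.758 = 0.2305

0.231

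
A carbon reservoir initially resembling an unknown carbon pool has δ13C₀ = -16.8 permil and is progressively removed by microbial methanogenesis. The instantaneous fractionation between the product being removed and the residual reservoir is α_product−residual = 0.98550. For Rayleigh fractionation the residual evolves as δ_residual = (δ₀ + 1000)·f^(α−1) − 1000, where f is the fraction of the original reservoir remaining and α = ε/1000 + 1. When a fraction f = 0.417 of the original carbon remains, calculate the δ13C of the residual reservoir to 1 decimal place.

-4.3 permil

Rayleigh residual: δ_res = (δ₀ + 1000)·f^(α−1) − 1000
α − 1 = -0.01450
f^(α−1) = 0.417^(-0.01450) = 1.012763
δ_res = (-16.8 + 1000) × 1.012763 − 1000 = 995.749 − 1000 = -4.25 permil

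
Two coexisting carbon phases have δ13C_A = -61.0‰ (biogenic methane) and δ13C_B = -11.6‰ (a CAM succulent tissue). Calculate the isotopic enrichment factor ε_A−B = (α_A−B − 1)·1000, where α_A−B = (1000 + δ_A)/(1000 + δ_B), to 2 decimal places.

α_A−B = (1000 + -61.0) / (1000 + -11.6) = 939.0 / 988.4 = 0.950020
ε_A−B = (0.950020 − 1) × 1000 = -49.980‰
(The approximation ε ≈ δ_A − δ_B would give -49.4‰.)

-49.98‰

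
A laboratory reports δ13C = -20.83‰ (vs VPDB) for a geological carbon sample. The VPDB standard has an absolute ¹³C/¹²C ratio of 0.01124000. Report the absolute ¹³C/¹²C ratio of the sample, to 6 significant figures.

0.0110059

R_sample = R_standard × (δ13C/1000 + 1)
R_sample = 0.01124000 × (-20.83/1000 + 1) = 0.01124000 × 0.979170
R_sample = 0.0110059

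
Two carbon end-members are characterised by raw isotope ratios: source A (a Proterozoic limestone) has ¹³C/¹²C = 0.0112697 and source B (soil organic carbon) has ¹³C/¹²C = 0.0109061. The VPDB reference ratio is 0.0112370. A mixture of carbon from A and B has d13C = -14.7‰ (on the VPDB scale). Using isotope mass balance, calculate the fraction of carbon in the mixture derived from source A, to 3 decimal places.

δ_A = (0.0112697/0.0112370 − 1)×1000 = (1.002910 − 1)×1000 = 2.910‰
δ_B = (0.0109061/0.0112370 − 1)×1000 = (0.970553 − 1)×1000 = -29.447‰
f_A = (δ_mix − δ_B)/(δ_A − δ_B) = (-14.7 − (-29.447))/(2.910 − (-29.447))
f_A = 14.747 / 32.357 = 0.4558

0.456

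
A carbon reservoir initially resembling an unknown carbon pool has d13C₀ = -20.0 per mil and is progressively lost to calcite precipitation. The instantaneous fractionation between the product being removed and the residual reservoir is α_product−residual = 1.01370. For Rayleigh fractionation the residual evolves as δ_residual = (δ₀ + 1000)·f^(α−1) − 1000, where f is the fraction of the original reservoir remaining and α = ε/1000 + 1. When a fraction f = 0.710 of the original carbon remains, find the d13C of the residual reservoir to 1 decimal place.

Rayleigh residual: δ_res = (δ₀ + 1000)·f^(α−1) − 1000
α − 1 = 0.01370
f^(α−1) = 0.710^(0.01370) = 0.995319
δ_res = (-20.0 + 1000) × 0.995319 − 1000 = 975.412 − 1000 = -24.59 per mil

-24.6 per mil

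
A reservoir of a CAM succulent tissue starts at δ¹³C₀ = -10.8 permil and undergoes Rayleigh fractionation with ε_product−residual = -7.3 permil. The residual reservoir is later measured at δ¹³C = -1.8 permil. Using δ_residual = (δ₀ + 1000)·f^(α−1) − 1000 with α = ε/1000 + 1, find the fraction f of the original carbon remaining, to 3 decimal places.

α − 1 = ε/1000 = -0.0073
(δ_res + 1000)/(δ₀ + 1000) = (-1.8 + 1000)/(-10.8 + 1000) = 998.2/989.2 = 1.009098
f = 1.009098^(1/-0.0073) = exp(ln(1.009098)/-0.0073) = exp(0.00906/-0.0073)
f = exp(-1.2407) = 0.2892

0.289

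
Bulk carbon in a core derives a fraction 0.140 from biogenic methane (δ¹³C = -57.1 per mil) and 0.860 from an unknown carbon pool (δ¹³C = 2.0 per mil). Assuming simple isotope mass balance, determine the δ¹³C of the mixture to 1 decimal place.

-6.3 per mil

δ_mix = f_A·δ_A + f_B·δ_B
δ_mix = 0.140 × (-57.1) + 0.860 × (2.0)
δ_mix = -7.99 + 1.72 = -6.27 per mil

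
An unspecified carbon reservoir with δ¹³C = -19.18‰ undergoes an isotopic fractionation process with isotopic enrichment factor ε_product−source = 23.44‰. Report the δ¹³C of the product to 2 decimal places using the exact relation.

3.81‰

To first order, δ_product ≈ δ_source + ε = 4.26‰.
Exactly, δ_product = (δ_source + 1000)·(ε/1000 + 1) − 1000.
δ_product = (-19.18 + 1000) × (23.44/1000 + 1) − 1000
δ_product = 3.810‰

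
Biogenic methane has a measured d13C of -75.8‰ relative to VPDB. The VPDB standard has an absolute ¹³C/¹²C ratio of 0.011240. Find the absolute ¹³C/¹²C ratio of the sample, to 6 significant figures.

0.0103880

R_sample = R_standard × (d13C/1000 + 1)
R_sample = 0.011240 × (-75.8/1000 + 1) = 0.011240 × 0.924200
R_sample = 0.0103880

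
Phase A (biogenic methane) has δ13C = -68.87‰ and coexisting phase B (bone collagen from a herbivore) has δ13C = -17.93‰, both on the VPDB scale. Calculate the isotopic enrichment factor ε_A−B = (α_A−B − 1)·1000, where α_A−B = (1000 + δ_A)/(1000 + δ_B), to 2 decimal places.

α_A−B = (1000 + -68.87) / (1000 + -17.93) = 931.13 / 982.07 = 0.948130
ε_A−B = (0.948130 − 1) × 1000 = -51.870‰
(The approximation ε ≈ δ_A − δ_B would give -50.94‰.)

-51.87‰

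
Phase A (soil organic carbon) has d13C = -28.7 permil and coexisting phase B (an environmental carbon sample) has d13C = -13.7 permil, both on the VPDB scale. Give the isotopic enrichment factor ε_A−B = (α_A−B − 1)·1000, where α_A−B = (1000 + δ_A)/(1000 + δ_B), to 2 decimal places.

α_A−B = (1000 + -28.7) / (1000 + -13.7) = 971.3 / 986.3 = 0.984792
ε_A−B = (0.984792 − 1) × 1000 = -15.208 permil
(The approximation ε ≈ δ_A − δ_B would give -15.0 permil.)

-15.21 permil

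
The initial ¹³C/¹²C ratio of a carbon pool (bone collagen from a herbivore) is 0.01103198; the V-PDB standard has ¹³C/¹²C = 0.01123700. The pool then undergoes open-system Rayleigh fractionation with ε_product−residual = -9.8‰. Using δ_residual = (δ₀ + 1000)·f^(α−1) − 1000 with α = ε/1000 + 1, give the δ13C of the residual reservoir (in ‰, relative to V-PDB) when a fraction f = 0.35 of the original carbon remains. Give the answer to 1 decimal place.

-8.1‰

δ₀ = (0.01103198/0.01123700 − 1)×1000 = (0.981755 − 1)×1000 = -18.245‰
α − 1 = ε/1000 = -0.0098
f^(α−1) = 0.35^(-0.0098) = 1.010341
δ_res = (-18.245 + 1000) × 1.010341 − 1000 = 991.908 − 1000 = -8.09‰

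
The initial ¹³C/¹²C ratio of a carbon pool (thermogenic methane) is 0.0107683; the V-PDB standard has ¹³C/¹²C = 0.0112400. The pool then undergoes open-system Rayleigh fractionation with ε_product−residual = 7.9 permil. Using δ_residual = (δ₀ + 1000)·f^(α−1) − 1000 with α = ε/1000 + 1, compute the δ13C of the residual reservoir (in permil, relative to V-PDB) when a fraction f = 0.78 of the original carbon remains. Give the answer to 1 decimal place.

-43.8 permil

δ₀ = (0.0107683/0.0112400 − 1)×1000 = (0.958034 − 1)×1000 = -41.966 permil
α − 1 = ε/1000 = 0.0079
f^(α−1) = 0.78^(0.0079) = 0.998039
δ_res = (-41.966 + 1000) × 0.998039 − 1000 = 956.155 − 1000 = -43.84 permil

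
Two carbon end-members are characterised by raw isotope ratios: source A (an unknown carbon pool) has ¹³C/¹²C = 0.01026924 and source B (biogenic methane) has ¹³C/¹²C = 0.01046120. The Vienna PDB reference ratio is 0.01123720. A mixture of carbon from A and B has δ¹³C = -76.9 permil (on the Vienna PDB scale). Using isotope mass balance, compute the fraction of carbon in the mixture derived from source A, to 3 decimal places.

0.459

δ_A = (0.01026924/0.01123720 − 1)×1000 = (0.913861 − 1)×1000 = -86.139 permil
δ_B = (0.01046120/0.01123720 − 1)×1000 = (0.930944 − 1)×1000 = -69.056 permil
f_A = (δ_mix − δ_B)/(δ_A − δ_B) = (-76.9 − (-69.056))/(-86.139 − (-69.056))
f_A = -7.844 / -17.083 = 0.4592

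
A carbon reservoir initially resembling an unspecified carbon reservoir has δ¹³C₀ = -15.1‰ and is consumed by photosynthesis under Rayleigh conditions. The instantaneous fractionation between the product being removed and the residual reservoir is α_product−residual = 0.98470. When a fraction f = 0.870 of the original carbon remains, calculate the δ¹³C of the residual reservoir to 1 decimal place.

-13.0‰

Rayleigh residual: δ_res = (δ₀ + 1000)·f^(α−1) − 1000
α − 1 = -0.01530
f^(α−1) = 0.870^(-0.01530) = 1.002133
δ_res = (-15.1 + 1000) × 1.002133 − 1000 = 987.001 − 1000 = -13.00‰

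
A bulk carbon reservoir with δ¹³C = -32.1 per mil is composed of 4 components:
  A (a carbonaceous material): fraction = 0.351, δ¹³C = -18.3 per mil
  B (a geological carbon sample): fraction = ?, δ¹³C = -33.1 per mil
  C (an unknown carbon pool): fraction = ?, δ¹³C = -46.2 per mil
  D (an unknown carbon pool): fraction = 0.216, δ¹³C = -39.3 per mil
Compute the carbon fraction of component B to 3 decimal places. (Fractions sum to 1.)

0.215

Let f_B and f_C be the unknown fractions; fractions sum to 1 so f_B + f_C = 0.433.
Mass balance: Σ fᵢ·δᵢ = δ_bulk ⇒ f_B·(-33.1) + f_C·(-46.2) = -32.1 − (-14.912) = -17.188
Substitute f_C = 0.433 − f_B:
f_B·(-33.1 − -46.2) = -17.188 − 0.433×(-46.2) = 2.817
f_B = 2.817 / 13.1 = 0.2150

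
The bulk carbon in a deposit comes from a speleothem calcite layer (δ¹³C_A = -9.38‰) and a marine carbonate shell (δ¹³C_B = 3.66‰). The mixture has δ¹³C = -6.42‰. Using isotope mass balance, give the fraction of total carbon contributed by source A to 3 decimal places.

0.773

δ_mix = f_A·δ_A + (1 − f_A)·δ_B  ⇒  f_A = (δ_mix − δ_B)/(δ_A − δ_B)
f_A = (-6.42 − (3.66)) / (-9.38 − (3.66))
f_A = -10.08 / -13.04 = 0.7730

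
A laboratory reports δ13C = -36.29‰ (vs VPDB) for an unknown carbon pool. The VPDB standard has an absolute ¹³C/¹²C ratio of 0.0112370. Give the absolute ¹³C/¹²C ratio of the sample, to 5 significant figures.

R_sample = R_standard × (δ13C/1000 + 1)
R_sample = 0.0112370 × (-36.29/1000 + 1) = 0.0112370 × 0.963710
R_sample = 0.0108292

0.010829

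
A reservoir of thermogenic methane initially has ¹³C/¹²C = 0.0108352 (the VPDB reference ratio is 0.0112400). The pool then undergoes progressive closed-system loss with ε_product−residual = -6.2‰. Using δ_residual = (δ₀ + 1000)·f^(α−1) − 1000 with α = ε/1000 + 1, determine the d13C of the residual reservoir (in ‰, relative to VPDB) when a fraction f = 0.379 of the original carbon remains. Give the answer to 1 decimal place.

-30.2‰

δ₀ = (0.0108352/0.0112400 − 1)×1000 = (0.963986 − 1)×1000 = -36.014‰
α − 1 = ε/1000 = -0.0062
f^(α−1) = 0.379^(-0.0062) = 1.006033
δ_res = (-36.014 + 1000) × 1.006033 − 1000 = 969.802 − 1000 = -30.20‰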